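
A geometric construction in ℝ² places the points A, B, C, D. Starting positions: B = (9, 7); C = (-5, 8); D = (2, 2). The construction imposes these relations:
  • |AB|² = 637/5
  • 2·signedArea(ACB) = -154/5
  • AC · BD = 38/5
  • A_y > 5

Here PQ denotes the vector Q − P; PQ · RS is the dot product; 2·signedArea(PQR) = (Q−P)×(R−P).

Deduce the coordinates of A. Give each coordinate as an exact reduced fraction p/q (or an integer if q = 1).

1. A_x = -11/5  [2·signedArea(ACB) = -154/5 ∩ AC · BD = 38/5]
2. A_y = 28/5  [2·signedArea(ACB) = -154/5 ∩ AC · BD = 38/5]
   → A = (-11/5, 28/5)

A = (-11/5, 28/5)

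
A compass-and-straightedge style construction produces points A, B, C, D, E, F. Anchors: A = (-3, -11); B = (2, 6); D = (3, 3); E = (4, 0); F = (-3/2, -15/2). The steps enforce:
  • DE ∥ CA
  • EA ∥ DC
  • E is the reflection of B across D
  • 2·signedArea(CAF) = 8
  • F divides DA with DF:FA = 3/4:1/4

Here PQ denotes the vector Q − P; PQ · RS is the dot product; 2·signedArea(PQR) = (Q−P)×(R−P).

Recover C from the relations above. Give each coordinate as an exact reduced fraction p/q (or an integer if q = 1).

C = (-4, -8)

1. C_x = -4  [DE ∥ CA ∩ EA ∥ DC]
2. C_y = -8  [DE ∥ CA ∩ EA ∥ DC]
   → C = (-4, -8)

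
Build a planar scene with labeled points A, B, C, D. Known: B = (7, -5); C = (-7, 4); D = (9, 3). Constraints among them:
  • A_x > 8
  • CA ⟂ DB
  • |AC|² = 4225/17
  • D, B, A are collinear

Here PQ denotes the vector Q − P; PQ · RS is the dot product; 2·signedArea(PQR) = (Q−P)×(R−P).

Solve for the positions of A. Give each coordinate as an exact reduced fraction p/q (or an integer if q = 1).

A = (141/17, 3/17)

1. A_x = 141/17  [D, B, A are collinear ∩ CA ⟂ DB]
2. A_y = 3/17  [D, B, A are collinear ∩ CA ⟂ DB]
   → A = (141/17, 3/17)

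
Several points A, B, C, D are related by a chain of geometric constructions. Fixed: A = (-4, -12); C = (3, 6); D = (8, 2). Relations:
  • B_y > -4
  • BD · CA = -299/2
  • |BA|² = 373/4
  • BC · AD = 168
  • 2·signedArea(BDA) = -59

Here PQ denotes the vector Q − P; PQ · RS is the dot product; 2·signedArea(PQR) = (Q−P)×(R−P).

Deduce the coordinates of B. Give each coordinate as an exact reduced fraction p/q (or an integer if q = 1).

1. B_x = -1/2  [2·signedArea(BDA) = -59 ∩ BC · AD = 168]
2. B_y = -3  [2·signedArea(BDA) = -59 ∩ BC · AD = 168]
   → B = (-1/2, -3)

B = (-1/2, -3)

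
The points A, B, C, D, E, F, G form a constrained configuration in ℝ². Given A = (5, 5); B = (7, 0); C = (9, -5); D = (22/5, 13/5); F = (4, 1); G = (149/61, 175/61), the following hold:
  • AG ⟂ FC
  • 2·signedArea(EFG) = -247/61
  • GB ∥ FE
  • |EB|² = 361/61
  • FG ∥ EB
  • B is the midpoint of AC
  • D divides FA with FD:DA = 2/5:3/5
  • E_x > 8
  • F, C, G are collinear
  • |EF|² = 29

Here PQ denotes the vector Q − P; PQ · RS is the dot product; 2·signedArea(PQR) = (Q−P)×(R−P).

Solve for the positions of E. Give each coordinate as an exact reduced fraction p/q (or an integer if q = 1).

E = (522/61, -114/61)

1. E_x = 522/61  [FG ∥ EB ∩ GB ∥ FE]
2. E_y = -114/61  [FG ∥ EB ∩ GB ∥ FE]
   → E = (522/61, -114/61)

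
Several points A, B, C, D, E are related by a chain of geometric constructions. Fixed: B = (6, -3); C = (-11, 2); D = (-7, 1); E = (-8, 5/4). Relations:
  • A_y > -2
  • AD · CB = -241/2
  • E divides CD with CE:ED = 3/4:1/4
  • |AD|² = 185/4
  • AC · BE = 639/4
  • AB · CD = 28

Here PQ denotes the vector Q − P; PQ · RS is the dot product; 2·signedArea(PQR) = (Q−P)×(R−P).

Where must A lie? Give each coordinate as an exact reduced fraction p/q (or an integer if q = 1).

1. A_x = -1/2  [AC · BE = 639/4 ∩ AB · CD = 28]
2. A_y = -1  [AC · BE = 639/4 ∩ AB · CD = 28]
   → A = (-1/2, -1)

A = (-1/2, -1)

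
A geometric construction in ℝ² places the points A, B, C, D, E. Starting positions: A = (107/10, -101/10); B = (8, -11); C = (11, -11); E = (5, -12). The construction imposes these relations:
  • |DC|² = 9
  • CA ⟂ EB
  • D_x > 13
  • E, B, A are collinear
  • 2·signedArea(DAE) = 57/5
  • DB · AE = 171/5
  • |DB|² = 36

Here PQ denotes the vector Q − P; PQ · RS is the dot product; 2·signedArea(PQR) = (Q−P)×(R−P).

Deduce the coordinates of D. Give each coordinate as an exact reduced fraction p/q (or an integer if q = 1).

1. D_x = 14  [DB · AE = 171/5 ∩ 2·signedArea(DAE) = 57/5]
2. D_y = -11  [DB · AE = 171/5 ∩ 2·signedArea(DAE) = 57/5]
   → D = (14, -11)

D = (14, -11)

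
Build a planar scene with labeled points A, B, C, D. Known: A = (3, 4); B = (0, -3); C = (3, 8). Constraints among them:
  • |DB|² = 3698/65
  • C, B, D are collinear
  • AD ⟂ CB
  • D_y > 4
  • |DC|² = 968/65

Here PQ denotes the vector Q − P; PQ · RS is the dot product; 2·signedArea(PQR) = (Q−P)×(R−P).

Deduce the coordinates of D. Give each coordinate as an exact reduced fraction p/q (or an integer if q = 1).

D = (129/65, 278/65)

1. D_x = 129/65  [C, B, D are collinear ∩ AD ⟂ CB]
2. D_y = 278/65  [C, B, D are collinear ∩ AD ⟂ CB]
   → D = (129/65, 278/65)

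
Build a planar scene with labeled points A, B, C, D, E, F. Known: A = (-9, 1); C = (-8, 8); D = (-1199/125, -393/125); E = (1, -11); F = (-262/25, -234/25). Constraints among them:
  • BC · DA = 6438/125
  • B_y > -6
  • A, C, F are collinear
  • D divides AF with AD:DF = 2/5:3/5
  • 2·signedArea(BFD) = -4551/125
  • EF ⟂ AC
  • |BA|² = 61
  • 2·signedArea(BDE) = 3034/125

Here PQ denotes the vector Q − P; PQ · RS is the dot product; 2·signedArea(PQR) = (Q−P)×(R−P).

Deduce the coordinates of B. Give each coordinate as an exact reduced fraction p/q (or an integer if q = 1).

B = (-4, -5)

1. B_x = -4  [2·signedArea(BDE) = 3034/125 ∩ 2·signedArea(BFD) = -4551/125]
2. B_y = -5  [2·signedArea(BDE) = 3034/125 ∩ 2·signedArea(BFD) = -4551/125]
   → B = (-4, -5)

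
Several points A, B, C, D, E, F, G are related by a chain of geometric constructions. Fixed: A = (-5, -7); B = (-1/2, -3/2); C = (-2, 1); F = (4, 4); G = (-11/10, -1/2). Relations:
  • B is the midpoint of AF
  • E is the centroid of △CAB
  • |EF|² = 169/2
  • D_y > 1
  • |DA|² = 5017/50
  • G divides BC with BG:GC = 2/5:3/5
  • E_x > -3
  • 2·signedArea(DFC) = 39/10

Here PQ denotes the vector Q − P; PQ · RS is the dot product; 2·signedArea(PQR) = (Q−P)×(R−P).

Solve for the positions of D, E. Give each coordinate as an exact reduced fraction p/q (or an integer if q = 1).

1. D_x = 3/10  [line 3·x + -6·y + 81/10 = 0 ∩ |DA|² = 5017/50]
2. D_y = 3/2  [line 3·x + -6·y + 81/10 = 0 ∩ |DA|² = 5017/50]
   → D = (3/10, 3/2)
3. E_x = -5/2  [E is the centroid of △CAB]
4. E_y = -5/2  [E is the centroid of △CAB]
   → E = (-5/2, -5/2)

D = (3/10, 3/2)
E = (-5/2, -5/2)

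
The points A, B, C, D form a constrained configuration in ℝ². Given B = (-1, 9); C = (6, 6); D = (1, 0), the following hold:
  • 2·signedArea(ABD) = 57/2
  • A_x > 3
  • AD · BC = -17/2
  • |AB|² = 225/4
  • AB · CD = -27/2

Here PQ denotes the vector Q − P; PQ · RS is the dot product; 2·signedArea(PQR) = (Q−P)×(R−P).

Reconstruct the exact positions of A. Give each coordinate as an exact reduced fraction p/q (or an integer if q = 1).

1. A_x = 7/2  [AB · CD = -27/2 ∩ 2·signedArea(ABD) = 57/2]
2. A_y = 3  [AB · CD = -27/2 ∩ 2·signedArea(ABD) = 57/2]
   → A = (7/2, 3)

A = (7/2, 3)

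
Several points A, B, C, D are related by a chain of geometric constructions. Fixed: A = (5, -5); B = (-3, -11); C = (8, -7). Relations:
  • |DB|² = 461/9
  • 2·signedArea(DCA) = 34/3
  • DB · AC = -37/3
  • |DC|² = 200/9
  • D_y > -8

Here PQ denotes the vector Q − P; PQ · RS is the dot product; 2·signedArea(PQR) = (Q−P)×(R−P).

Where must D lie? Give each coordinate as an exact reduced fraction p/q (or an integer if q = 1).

1. D_x = 10/3  [2·signedArea(DCA) = 34/3 ∩ DB · AC = -37/3]
2. D_y = -23/3  [2·signedArea(DCA) = 34/3 ∩ DB · AC = -37/3]
   → D = (10/3, -23/3)

D = (10/3, -23/3)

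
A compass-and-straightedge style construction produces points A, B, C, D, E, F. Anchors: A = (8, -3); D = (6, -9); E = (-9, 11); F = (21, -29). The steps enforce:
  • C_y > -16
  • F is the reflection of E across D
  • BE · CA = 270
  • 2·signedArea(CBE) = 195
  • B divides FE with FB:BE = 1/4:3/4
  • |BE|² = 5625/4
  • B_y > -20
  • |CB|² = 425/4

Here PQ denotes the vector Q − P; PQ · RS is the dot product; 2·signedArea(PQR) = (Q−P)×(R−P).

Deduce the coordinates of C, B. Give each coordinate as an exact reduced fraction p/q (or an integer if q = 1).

1. B_x = 27/2  [B divides FE with FB:BE = 1/4:3/4]
2. B_y = -19  [B divides FE with FB:BE = 1/4:3/4]
   → B = (27/2, -19)
3. C_x = 4  [2·signedArea(CBE) = 195 ∩ BE · CA = 270]
4. C_y = -15  [2·signedArea(CBE) = 195 ∩ BE · CA = 270]
   → C = (4, -15)

B = (27/2, -19)
C = (4, -15)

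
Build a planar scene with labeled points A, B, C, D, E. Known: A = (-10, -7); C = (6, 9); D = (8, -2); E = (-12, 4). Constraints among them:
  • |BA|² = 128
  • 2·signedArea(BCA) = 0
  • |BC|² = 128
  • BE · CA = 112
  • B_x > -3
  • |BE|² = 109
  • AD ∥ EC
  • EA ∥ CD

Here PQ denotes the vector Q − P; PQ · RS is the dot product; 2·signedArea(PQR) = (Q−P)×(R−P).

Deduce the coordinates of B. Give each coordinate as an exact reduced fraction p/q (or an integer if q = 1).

B = (-2, 1)

1. B_x = -2  [2·signedArea(BCA) = 0 ∩ BE · CA = 112]
2. B_y = 1  [2·signedArea(BCA) = 0 ∩ BE · CA = 112]
   → B = (-2, 1)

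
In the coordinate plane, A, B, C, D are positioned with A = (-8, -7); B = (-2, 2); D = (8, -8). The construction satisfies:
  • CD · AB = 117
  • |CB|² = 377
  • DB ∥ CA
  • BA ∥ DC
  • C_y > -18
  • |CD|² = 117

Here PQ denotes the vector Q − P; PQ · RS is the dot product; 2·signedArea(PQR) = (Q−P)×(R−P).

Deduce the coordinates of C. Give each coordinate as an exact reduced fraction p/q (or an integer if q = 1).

C = (2, -17)

1. C_x = 2  [DB ∥ CA ∩ BA ∥ DC]
2. C_y = -17  [DB ∥ CA ∩ BA ∥ DC]
   → C = (2, -17)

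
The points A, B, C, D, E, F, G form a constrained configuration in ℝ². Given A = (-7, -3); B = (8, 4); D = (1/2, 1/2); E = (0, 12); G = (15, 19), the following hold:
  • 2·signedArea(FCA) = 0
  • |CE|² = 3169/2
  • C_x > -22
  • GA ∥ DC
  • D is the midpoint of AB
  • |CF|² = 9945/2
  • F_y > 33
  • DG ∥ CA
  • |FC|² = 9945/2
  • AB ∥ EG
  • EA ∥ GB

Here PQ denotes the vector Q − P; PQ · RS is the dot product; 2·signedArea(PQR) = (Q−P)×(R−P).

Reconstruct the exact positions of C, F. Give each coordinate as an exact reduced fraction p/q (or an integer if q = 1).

C = (-43/2, -43/2)
F = (22, 34)

1. C_x = -43/2  [DG ∥ CA ∩ GA ∥ DC]
2. C_y = -43/2  [DG ∥ CA ∩ GA ∥ DC]
   → C = (-43/2, -43/2)
3. F_x = 22  [line -37/2·x + 29/2·y + -86 = 0 ∩ |FC|² = 9945/2]
4. F_y = 34  [line -37/2·x + 29/2·y + -86 = 0 ∩ |FC|² = 9945/2]
   → F = (22, 34)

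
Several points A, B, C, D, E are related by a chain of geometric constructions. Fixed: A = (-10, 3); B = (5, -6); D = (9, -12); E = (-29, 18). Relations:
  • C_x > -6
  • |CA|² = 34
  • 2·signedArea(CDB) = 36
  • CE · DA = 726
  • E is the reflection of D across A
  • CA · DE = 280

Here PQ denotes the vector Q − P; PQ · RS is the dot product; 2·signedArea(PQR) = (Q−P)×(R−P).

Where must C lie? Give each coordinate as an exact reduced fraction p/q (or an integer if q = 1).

1. C_x = -5  [2·signedArea(CDB) = 36 ∩ CA · DE = 280]
2. C_y = 0  [2·signedArea(CDB) = 36 ∩ CA · DE = 280]
   → C = (-5, 0)

C = (-5, 0)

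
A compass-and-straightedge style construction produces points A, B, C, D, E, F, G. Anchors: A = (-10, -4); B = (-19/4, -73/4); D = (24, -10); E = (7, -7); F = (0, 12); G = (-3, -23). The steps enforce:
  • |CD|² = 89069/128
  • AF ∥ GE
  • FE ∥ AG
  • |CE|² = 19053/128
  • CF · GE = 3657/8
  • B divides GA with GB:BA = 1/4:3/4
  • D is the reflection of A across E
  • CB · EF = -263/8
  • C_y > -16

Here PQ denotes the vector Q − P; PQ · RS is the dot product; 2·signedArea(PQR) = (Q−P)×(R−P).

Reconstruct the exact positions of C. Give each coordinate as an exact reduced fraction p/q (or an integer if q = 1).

1. C_x = -29/16  [CB · EF = -263/8 ∩ CF · GE = 3657/8]
2. C_y = -247/16  [CB · EF = -263/8 ∩ CF · GE = 3657/8]
   → C = (-29/16, -247/16)

C = (-29/16, -247/16)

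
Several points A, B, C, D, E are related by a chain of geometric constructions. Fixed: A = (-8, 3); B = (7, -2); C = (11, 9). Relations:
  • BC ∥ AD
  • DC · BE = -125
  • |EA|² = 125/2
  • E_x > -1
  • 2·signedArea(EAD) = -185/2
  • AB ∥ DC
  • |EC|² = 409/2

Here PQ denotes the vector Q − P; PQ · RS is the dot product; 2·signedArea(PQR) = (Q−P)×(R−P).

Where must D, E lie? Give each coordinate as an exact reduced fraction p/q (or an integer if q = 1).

1. D_x = -4  [AB ∥ DC ∩ BC ∥ AD]
2. D_y = 14  [AB ∥ DC ∩ BC ∥ AD]
   → D = (-4, 14)
3. E_x = -1/2  [2·signedArea(EAD) = -185/2 ∩ DC · BE = -125]
4. E_y = 1/2  [2·signedArea(EAD) = -185/2 ∩ DC · BE = -125]
   → E = (-1/2, 1/2)

D = (-4, 14)
E = (-1/2, 1/2)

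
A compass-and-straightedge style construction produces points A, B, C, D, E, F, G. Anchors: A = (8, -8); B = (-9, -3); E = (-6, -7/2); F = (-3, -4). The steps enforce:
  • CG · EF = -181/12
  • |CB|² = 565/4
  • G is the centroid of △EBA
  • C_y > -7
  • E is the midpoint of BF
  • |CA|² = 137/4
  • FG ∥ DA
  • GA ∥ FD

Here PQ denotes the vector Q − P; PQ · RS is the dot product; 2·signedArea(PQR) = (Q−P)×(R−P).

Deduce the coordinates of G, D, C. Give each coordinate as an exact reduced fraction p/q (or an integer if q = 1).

C = (5/2, -6)
D = (22/3, -43/6)
G = (-7/3, -29/6)

1. G_x = -7/3  [G is the centroid of △EBA]
2. G_y = -29/6  [G is the centroid of △EBA]
   → G = (-7/3, -29/6)
3. D_x = 22/3  [FG ∥ DA ∩ GA ∥ FD]
4. D_y = -43/6  [FG ∥ DA ∩ GA ∥ FD]
   → D = (22/3, -43/6)
5. C_x = 5/2  [line -3·x + 1/2·y + 21/2 = 0 ∩ |CA|² = 137/4]
6. C_y = -6  [line -3·x + 1/2·y + 21/2 = 0 ∩ |CA|² = 137/4]
   → C = (5/2, -6)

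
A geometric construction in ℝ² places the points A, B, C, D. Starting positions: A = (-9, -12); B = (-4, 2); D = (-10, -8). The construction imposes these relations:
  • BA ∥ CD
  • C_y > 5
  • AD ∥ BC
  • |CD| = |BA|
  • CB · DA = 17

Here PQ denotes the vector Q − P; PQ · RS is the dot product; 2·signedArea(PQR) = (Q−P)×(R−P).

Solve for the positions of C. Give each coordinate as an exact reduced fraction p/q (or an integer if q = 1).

C = (-5, 6)

1. C_x = -5  [BA ∥ CD ∩ AD ∥ BC]
2. C_y = 6  [BA ∥ CD ∩ AD ∥ BC]
   → C = (-5, 6)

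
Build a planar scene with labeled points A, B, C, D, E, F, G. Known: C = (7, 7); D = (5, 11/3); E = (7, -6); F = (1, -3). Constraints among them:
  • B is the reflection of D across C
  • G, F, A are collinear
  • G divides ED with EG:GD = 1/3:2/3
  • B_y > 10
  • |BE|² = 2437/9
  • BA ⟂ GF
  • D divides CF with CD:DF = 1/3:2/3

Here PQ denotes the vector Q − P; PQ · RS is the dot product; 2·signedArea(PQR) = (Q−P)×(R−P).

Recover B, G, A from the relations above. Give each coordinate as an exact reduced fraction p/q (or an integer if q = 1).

1. B_x = 9  [B is the reflection of D across C]
2. B_y = 31/3  [B is the reflection of D across C]
   → B = (9, 31/3)
3. G_x = 19/3  [G divides ED with EG:GD = 1/3:2/3]
4. G_y = -25/9  [G divides ED with EG:GD = 1/3:2/3]
   → G = (19/3, -25/9)
5. A_x = 5505/577  [G, F, A are collinear ∩ BA ⟂ GF]
6. A_y = -4577/1731  [G, F, A are collinear ∩ BA ⟂ GF]
   → A = (5505/577, -4577/1731)

A = (5505/577, -4577/1731)
B = (9, 31/3)
G = (19/3, -25/9)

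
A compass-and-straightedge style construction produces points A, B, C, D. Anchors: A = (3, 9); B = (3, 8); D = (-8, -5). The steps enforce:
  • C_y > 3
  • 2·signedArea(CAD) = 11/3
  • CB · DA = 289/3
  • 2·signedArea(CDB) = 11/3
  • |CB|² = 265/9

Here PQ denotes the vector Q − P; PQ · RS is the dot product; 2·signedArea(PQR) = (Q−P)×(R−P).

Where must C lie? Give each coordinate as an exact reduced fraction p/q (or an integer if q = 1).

1. C_x = -2/3  [2·signedArea(CDB) = 11/3 ∩ 2·signedArea(CAD) = 11/3]
2. C_y = 4  [2·signedArea(CDB) = 11/3 ∩ 2·signedArea(CAD) = 11/3]
   → C = (-2/3, 4)

C = (-2/3, 4)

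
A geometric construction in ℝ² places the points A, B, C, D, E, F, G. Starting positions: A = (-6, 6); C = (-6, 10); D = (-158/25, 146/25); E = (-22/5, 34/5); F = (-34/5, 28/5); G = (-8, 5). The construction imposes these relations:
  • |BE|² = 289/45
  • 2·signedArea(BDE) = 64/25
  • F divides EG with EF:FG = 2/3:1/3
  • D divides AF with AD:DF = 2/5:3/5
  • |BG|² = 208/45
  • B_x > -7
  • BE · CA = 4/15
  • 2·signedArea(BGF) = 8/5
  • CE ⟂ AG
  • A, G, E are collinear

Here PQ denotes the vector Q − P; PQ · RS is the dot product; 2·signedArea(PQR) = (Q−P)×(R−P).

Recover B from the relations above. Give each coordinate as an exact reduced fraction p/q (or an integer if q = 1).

1. B_x = -104/15  [2·signedArea(BDE) = 64/25 ∩ BE · CA = 4/15]
2. B_y = 103/15  [2·signedArea(BDE) = 64/25 ∩ BE · CA = 4/15]
   → B = (-104/15, 103/15)

B = (-104/15, 103/15)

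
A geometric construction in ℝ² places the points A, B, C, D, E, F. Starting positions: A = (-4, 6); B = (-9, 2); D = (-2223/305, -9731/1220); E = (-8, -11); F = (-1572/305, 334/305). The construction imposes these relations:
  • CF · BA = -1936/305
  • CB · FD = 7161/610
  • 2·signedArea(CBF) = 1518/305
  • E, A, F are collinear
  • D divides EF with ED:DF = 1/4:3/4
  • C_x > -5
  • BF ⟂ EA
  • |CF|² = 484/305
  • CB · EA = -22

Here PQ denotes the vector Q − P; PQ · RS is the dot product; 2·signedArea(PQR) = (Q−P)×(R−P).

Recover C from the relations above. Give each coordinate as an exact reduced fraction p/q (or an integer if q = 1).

1. C_x = -1484/305  [CF · BA = -1936/305 ∩ CB · EA = -22]
2. C_y = 708/305  [CF · BA = -1936/305 ∩ CB · EA = -22]
   → C = (-1484/305, 708/305)

C = (-1484/305, 708/305)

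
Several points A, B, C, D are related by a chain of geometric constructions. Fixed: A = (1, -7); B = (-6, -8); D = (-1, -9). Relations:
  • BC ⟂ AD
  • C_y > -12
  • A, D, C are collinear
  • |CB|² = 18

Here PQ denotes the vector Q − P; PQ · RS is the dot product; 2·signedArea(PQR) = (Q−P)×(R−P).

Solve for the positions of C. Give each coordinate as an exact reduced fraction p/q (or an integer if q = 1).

1. C_x = -3  [A, D, C are collinear ∩ BC ⟂ AD]
2. C_y = -11  [A, D, C are collinear ∩ BC ⟂ AD]
   → C = (-3, -11)

C = (-3, -11)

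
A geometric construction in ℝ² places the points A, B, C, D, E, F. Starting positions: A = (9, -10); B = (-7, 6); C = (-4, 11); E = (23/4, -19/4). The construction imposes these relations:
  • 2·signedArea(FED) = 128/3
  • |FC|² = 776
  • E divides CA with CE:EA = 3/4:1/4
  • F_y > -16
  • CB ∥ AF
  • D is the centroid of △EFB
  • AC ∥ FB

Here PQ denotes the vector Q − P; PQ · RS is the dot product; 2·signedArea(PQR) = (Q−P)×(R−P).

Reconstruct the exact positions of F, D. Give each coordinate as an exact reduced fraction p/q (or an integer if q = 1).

D = (19/12, -55/12)
F = (6, -15)

1. F_x = 6  [AC ∥ FB ∩ CB ∥ AF]
2. F_y = -15  [AC ∥ FB ∩ CB ∥ AF]
   → F = (6, -15)
3. D_x = 19/12  [D is the centroid of △EFB]
4. D_y = -55/12  [D is the centroid of △EFB]
   → D = (19/12, -55/12)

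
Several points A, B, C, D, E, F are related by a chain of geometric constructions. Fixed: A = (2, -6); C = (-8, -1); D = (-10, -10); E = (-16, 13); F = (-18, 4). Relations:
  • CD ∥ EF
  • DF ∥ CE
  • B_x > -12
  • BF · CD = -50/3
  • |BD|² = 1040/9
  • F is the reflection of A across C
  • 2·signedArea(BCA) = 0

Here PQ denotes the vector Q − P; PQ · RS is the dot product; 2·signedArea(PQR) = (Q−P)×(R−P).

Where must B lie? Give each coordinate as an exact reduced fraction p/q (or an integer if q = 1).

1. B_x = -34/3  [2·signedArea(BCA) = 0 ∩ BF · CD = -50/3]
2. B_y = 2/3  [2·signedArea(BCA) = 0 ∩ BF · CD = -50/3]
   → B = (-34/3, 2/3)

B = (-34/3, 2/3)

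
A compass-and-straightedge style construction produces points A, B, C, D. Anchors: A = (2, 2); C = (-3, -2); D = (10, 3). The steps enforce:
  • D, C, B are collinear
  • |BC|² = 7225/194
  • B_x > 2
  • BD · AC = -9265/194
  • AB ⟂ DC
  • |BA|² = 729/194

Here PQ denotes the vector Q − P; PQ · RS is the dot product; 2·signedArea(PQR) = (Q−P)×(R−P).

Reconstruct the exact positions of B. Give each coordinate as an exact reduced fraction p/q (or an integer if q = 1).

1. B_x = 523/194  [D, C, B are collinear ∩ AB ⟂ DC]
2. B_y = 37/194  [D, C, B are collinear ∩ AB ⟂ DC]
   → B = (523/194, 37/194)

B = (523/194, 37/194)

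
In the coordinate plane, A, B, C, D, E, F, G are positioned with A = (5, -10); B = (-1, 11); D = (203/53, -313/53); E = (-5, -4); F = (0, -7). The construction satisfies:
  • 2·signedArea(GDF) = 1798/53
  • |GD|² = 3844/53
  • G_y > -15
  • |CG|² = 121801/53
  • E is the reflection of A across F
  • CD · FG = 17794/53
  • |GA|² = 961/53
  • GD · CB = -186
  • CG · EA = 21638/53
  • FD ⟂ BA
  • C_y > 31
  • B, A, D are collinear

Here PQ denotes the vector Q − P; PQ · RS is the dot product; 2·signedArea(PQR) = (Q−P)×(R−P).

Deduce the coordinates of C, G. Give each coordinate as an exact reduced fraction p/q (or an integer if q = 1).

1. G_x = 327/53  [line 58/53·x + -203/53·y + -3219/53 = 0 ∩ |GA|² = 961/53]
2. G_y = -747/53  [line 58/53·x + -203/53·y + -3219/53 = 0 ∩ |GA|² = 961/53]
   → G = (327/53, -747/53)
3. C_x = -7  [CG · EA = 21638/53 ∩ GD · CB = -186]
4. C_y = 32  [CG · EA = 21638/53 ∩ GD · CB = -186]
   → C = (-7, 32)

C = (-7, 32)
G = (327/53, -747/53)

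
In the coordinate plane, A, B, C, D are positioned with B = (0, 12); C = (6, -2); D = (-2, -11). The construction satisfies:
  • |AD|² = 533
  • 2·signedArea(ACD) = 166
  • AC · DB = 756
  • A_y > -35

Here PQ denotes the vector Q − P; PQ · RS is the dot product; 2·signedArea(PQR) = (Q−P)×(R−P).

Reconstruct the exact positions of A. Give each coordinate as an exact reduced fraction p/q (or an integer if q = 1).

1. A_x = -4  [AC · DB = 756 ∩ 2·signedArea(ACD) = 166]
2. A_y = -34  [AC · DB = 756 ∩ 2·signedArea(ACD) = 166]
   → A = (-4, -34)

A = (-4, -34)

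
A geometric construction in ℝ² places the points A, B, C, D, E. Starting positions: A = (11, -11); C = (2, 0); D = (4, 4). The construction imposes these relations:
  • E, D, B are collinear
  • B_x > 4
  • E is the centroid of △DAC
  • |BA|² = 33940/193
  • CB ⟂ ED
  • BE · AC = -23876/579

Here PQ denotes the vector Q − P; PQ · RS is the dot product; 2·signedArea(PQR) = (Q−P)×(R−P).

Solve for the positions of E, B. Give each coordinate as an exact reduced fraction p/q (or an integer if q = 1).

1. E_x = 17/3  [E is the centroid of △DAC]
2. E_y = -7/3  [E is the centroid of △DAC]
   → E = (17/3, -7/3)
3. B_x = 937/193  [E, D, B are collinear ∩ CB ⟂ ED]
4. B_y = 145/193  [E, D, B are collinear ∩ CB ⟂ ED]
   → B = (937/193, 145/193)

B = (937/193, 145/193)
E = (17/3, -7/3)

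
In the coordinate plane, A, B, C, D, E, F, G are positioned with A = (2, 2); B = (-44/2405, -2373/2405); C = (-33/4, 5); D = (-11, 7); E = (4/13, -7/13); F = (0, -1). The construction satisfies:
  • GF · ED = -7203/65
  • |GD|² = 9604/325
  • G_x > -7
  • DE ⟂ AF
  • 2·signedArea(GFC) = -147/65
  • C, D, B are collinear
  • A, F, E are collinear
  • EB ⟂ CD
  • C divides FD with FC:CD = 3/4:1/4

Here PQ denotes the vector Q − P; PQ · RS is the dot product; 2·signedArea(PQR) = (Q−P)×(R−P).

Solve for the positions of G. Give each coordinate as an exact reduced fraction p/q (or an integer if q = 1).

1. G_x = -421/65  [GF · ED = -7203/65 ∩ 2·signedArea(GFC) = -147/65]
2. G_y = 259/65  [GF · ED = -7203/65 ∩ 2·signedArea(GFC) = -147/65]
   → G = (-421/65, 259/65)

G = (-421/65, 259/65)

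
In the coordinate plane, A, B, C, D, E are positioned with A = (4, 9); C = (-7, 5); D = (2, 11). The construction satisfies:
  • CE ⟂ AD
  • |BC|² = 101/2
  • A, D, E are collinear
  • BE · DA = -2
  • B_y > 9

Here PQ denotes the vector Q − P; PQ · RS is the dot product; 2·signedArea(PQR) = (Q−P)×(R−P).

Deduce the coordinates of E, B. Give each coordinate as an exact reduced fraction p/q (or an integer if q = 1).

1. E_x = 1/2  [A, D, E are collinear ∩ CE ⟂ AD]
2. E_y = 25/2  [A, D, E are collinear ∩ CE ⟂ AD]
   → E = (1/2, 25/2)
3. B_x = -3/2  [line -2·x + 2·y + -22 = 0 ∩ |BC|² = 101/2]
4. B_y = 19/2  [line -2·x + 2·y + -22 = 0 ∩ |BC|² = 101/2]
   → B = (-3/2, 19/2)

B = (-3/2, 19/2)
E = (1/2, 25/2)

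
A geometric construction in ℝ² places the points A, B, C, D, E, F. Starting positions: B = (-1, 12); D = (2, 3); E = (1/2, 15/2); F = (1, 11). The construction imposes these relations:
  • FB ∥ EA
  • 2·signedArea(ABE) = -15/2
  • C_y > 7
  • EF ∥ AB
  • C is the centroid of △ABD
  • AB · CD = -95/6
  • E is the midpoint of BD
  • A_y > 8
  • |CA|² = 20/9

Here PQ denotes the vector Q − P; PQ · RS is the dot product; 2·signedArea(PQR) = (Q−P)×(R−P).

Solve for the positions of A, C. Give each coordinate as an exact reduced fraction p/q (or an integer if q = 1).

1. A_x = -3/2  [EF ∥ AB ∩ FB ∥ EA]
2. A_y = 17/2  [EF ∥ AB ∩ FB ∥ EA]
   → A = (-3/2, 17/2)
3. C_x = -1/6  [C is the centroid of △ABD]
4. C_y = 47/6  [C is the centroid of △ABD]
   → C = (-1/6, 47/6)

A = (-3/2, 17/2)
C = (-1/6, 47/6)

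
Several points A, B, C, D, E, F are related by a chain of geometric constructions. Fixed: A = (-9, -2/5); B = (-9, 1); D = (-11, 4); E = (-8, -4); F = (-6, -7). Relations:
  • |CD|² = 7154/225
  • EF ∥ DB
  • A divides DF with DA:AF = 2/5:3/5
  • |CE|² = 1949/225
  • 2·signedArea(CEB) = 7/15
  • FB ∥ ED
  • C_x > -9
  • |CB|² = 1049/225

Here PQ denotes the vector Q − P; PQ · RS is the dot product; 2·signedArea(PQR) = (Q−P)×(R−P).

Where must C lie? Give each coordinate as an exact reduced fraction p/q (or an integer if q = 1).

1. C_x = -26/3  [line -5·x + -1·y + -667/15 = 0 ∩ |CB|² = 1049/225]
2. C_y = -17/15  [line -5·x + -1·y + -667/15 = 0 ∩ |CB|² = 1049/225]
   → C = (-26/3, -17/15)

C = (-26/3, -17/15)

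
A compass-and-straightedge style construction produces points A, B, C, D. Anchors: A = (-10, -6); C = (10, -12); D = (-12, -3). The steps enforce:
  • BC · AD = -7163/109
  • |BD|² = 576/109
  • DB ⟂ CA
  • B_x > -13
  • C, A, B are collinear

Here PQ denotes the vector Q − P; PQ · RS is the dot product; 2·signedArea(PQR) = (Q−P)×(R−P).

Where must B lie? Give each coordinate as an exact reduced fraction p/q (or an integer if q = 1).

1. B_x = -1380/109  [C, A, B are collinear ∩ DB ⟂ CA]
2. B_y = -567/109  [C, A, B are collinear ∩ DB ⟂ CA]
   → B = (-1380/109, -567/109)

B = (-1380/109, -567/109)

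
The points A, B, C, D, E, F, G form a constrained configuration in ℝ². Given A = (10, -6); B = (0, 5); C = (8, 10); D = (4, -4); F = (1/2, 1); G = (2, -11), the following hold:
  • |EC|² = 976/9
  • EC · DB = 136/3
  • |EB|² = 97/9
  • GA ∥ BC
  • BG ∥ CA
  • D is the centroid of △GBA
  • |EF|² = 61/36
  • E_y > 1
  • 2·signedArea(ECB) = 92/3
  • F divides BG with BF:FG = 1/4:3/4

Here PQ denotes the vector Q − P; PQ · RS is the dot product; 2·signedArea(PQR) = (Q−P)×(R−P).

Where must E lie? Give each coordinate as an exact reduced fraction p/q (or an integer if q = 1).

E = (4/3, 2)

1. E_x = 4/3  [EC · DB = 136/3 ∩ 2·signedArea(ECB) = 92/3]
2. E_y = 2  [EC · DB = 136/3 ∩ 2·signedArea(ECB) = 92/3]
   → E = (4/3, 2)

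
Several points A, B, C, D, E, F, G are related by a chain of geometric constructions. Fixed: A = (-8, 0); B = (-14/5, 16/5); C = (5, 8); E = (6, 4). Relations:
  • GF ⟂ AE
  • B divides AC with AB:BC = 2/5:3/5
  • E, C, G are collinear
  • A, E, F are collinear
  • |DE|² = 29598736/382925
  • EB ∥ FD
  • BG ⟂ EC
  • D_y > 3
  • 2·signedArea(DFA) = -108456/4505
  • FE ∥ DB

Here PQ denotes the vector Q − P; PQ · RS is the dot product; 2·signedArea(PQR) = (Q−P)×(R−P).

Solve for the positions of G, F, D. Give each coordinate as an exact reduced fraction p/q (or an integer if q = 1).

D = (-12418/4505, 14472/4505)
F = (27226/4505, 18076/4505)
G = (482/85, 452/85)

1. G_x = 482/85  [E, C, G are collinear ∩ BG ⟂ EC]
2. G_y = 452/85  [E, C, G are collinear ∩ BG ⟂ EC]
   → G = (482/85, 452/85)
3. F_x = 27226/4505  [A, E, F are collinear ∩ GF ⟂ AE]
4. F_y = 18076/4505  [A, E, F are collinear ∩ GF ⟂ AE]
   → F = (27226/4505, 18076/4505)
5. D_x = -12418/4505  [FE ∥ DB ∩ EB ∥ FD]
6. D_y = 14472/4505  [FE ∥ DB ∩ EB ∥ FD]
   → D = (-12418/4505, 14472/4505)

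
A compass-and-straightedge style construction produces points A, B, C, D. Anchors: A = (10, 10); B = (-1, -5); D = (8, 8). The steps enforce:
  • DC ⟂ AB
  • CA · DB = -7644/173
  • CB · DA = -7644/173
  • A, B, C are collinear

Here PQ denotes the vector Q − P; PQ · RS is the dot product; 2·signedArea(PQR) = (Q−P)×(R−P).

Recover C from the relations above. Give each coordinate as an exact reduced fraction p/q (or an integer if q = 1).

C = (1444/173, 1340/173)

1. C_x = 1444/173  [A, B, C are collinear ∩ DC ⟂ AB]
2. C_y = 1340/173  [A, B, C are collinear ∩ DC ⟂ AB]
   → C = (1444/173, 1340/173)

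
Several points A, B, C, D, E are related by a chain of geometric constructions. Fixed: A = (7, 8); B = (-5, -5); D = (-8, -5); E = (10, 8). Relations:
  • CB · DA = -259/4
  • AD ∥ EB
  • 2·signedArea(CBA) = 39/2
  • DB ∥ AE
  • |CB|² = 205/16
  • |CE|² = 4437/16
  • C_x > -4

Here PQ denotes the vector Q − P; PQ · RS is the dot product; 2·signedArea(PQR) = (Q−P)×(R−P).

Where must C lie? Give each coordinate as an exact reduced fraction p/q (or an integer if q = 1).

1. C_x = -7/2  [CB · DA = -259/4 ∩ 2·signedArea(CBA) = 39/2]
2. C_y = -7/4  [CB · DA = -259/4 ∩ 2·signedArea(CBA) = 39/2]
   → C = (-7/2, -7/4)

C = (-7/2, -7/4)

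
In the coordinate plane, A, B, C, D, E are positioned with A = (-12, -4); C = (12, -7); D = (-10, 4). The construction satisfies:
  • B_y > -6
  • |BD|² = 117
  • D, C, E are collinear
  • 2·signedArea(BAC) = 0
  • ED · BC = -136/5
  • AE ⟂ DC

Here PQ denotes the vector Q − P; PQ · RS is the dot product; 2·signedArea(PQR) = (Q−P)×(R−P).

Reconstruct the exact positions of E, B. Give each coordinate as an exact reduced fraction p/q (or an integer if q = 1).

1. E_x = -42/5  [D, C, E are collinear ∩ AE ⟂ DC]
2. E_y = 16/5  [D, C, E are collinear ∩ AE ⟂ DC]
   → E = (-42/5, 16/5)
3. B_x = -4  [2·signedArea(BAC) = 0 ∩ ED · BC = -136/5]
4. B_y = -5  [2·signedArea(BAC) = 0 ∩ ED · BC = -136/5]
   → B = (-4, -5)

B = (-4, -5)
E = (-42/5, 16/5)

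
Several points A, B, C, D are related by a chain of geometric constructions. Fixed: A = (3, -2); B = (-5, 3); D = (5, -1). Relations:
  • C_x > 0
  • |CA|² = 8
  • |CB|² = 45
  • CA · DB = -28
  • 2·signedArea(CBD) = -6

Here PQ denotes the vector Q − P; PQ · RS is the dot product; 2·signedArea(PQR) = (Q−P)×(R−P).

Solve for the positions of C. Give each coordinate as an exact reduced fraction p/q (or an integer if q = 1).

1. C_x = 1  [CA · DB = -28 ∩ 2·signedArea(CBD) = -6]
2. C_y = 0  [CA · DB = -28 ∩ 2·signedArea(CBD) = -6]
   → C = (1, 0)

C = (1, 0)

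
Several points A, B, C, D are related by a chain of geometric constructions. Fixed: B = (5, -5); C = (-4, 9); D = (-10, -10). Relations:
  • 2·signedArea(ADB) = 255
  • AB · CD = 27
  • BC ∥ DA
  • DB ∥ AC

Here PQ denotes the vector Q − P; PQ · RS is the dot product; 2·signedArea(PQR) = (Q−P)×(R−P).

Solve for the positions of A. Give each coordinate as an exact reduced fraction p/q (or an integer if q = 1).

1. A_x = -19  [DB ∥ AC ∩ BC ∥ DA]
2. A_y = 4  [DB ∥ AC ∩ BC ∥ DA]
   → A = (-19, 4)

A = (-19, 4)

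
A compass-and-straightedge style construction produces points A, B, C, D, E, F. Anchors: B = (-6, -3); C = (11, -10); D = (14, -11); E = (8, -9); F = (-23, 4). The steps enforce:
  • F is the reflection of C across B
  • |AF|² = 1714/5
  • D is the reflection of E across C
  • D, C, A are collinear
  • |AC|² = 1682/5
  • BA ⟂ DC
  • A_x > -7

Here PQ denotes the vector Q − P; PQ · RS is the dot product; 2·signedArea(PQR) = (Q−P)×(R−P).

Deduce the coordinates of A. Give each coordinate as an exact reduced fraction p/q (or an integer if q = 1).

A = (-32/5, -21/5)

1. A_x = -32/5  [D, C, A are collinear ∩ BA ⟂ DC]
2. A_y = -21/5  [D, C, A are collinear ∩ BA ⟂ DC]
   → A = (-32/5, -21/5)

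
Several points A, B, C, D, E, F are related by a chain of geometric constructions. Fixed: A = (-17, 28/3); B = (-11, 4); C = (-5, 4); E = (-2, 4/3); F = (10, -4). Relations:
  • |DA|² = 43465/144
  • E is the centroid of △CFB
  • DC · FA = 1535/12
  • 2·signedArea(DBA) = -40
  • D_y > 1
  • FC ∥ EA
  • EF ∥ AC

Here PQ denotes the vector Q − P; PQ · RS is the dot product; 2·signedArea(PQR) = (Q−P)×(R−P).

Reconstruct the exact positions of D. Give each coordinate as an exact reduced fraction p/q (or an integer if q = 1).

1. D_x = -5/4  [DC · FA = 1535/12 ∩ 2·signedArea(DBA) = -40]
2. D_y = 2  [DC · FA = 1535/12 ∩ 2·signedArea(DBA) = -40]
   → D = (-5/4, 2)

D = (-5/4, 2)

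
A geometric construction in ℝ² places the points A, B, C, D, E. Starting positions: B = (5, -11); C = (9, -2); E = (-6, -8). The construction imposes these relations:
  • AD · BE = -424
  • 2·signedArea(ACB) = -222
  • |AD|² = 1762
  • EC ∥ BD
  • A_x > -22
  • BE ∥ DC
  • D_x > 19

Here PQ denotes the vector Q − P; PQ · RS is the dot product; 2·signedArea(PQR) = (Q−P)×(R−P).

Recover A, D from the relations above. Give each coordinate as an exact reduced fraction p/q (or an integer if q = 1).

1. D_x = 20  [BE ∥ DC ∩ EC ∥ BD]
2. D_y = -5  [BE ∥ DC ∩ EC ∥ BD]
   → D = (20, -5)
3. A_x = -21  [2·signedArea(ACB) = -222 ∩ AD · BE = -424]
4. A_y = -14  [2·signedArea(ACB) = -222 ∩ AD · BE = -424]
   → A = (-21, -14)

A = (-21, -14)
D = (20, -5)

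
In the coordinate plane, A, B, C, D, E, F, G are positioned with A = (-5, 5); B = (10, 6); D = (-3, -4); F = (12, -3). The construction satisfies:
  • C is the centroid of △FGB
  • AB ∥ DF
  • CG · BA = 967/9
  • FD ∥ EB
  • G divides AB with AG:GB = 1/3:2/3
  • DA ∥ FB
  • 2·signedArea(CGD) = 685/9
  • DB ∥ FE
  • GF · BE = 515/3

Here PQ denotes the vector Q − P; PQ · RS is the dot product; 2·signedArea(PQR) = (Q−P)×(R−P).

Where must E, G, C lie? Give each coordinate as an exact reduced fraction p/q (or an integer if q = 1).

1. E_x = 25  [FD ∥ EB ∩ DB ∥ FE]
2. E_y = 7  [FD ∥ EB ∩ DB ∥ FE]
   → E = (25, 7)
3. G_x = 0  [G divides AB with AG:GB = 1/3:2/3]
4. G_y = 16/3  [G divides AB with AG:GB = 1/3:2/3]
   → G = (0, 16/3)
5. C_x = 22/3  [C is the centroid of △FGB]
6. C_y = 25/9  [C is the centroid of △FGB]
   → C = (22/3, 25/9)

C = (22/3, 25/9)
E = (25, 7)
G = (0, 16/3)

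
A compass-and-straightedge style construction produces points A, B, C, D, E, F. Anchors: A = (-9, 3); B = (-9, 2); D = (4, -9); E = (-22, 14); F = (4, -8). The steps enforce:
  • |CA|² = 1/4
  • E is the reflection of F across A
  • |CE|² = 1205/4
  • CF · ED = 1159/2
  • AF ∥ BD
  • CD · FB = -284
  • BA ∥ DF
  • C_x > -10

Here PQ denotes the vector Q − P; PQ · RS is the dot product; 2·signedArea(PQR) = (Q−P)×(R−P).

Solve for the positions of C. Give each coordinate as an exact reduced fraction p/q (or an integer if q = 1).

C = (-9, 5/2)

1. C_x = -9  [CF · ED = 1159/2 ∩ CD · FB = -284]
2. C_y = 5/2  [CF · ED = 1159/2 ∩ CD · FB = -284]
   → C = (-9, 5/2)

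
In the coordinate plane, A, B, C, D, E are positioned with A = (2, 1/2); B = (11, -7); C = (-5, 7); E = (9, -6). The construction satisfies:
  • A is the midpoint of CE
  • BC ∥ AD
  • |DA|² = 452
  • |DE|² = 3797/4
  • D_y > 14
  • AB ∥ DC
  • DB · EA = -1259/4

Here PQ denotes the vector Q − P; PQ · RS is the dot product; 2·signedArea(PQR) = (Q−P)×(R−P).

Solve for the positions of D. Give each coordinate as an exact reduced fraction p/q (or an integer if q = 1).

D = (-14, 29/2)

1. D_x = -14  [AB ∥ DC ∩ BC ∥ AD]
2. D_y = 29/2  [AB ∥ DC ∩ BC ∥ AD]
   → D = (-14, 29/2)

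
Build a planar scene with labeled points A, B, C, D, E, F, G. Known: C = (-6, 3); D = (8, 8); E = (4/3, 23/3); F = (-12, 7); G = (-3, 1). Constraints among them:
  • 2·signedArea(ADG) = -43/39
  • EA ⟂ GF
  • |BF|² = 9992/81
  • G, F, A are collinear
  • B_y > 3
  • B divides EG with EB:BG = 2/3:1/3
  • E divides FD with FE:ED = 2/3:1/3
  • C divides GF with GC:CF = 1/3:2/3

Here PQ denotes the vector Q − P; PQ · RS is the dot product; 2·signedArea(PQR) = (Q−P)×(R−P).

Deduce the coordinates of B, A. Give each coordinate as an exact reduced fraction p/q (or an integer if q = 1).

1. B_x = -14/9  [B divides EG with EB:BG = 2/3:1/3]
2. B_y = 29/9  [B divides EG with EB:BG = 2/3:1/3]
   → B = (-14/9, 29/9)
3. A_x = -40/13  [G, F, A are collinear ∩ EA ⟂ GF]
4. A_y = 41/39  [G, F, A are collinear ∩ EA ⟂ GF]
   → A = (-40/13, 41/39)

A = (-40/13, 41/39)
B = (-14/9, 29/9)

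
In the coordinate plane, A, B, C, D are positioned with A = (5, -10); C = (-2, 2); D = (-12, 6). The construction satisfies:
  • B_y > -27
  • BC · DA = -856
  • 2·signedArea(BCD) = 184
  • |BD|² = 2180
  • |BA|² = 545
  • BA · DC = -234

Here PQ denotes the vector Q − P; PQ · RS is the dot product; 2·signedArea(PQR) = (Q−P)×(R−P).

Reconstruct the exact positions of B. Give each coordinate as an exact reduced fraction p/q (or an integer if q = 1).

B = (22, -26)

1. B_x = 22  [BC · DA = -856 ∩ BA · DC = -234]
2. B_y = -26  [BC · DA = -856 ∩ BA · DC = -234]
   → B = (22, -26)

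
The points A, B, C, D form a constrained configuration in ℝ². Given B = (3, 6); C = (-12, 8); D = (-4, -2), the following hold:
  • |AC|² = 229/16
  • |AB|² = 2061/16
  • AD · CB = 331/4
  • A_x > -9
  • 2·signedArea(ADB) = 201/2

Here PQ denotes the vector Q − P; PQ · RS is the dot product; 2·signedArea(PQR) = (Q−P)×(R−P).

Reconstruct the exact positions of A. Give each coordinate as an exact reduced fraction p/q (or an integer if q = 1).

1. A_x = -33/4  [AD · CB = 331/4 ∩ 2·signedArea(ADB) = 201/2]
2. A_y = 15/2  [AD · CB = 331/4 ∩ 2·signedArea(ADB) = 201/2]
   → A = (-33/4, 15/2)

A = (-33/4, 15/2)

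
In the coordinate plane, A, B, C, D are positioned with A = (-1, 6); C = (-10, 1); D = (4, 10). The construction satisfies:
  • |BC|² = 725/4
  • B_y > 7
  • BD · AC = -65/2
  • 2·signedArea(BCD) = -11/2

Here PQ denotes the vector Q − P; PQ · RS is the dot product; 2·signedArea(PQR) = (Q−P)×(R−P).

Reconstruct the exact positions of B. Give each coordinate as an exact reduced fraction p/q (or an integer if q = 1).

B = (3/2, 8)

1. B_x = 3/2  [BD · AC = -65/2 ∩ 2·signedArea(BCD) = -11/2]
2. B_y = 8  [BD · AC = -65/2 ∩ 2·signedArea(BCD) = -11/2]
   → B = (3/2, 8)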